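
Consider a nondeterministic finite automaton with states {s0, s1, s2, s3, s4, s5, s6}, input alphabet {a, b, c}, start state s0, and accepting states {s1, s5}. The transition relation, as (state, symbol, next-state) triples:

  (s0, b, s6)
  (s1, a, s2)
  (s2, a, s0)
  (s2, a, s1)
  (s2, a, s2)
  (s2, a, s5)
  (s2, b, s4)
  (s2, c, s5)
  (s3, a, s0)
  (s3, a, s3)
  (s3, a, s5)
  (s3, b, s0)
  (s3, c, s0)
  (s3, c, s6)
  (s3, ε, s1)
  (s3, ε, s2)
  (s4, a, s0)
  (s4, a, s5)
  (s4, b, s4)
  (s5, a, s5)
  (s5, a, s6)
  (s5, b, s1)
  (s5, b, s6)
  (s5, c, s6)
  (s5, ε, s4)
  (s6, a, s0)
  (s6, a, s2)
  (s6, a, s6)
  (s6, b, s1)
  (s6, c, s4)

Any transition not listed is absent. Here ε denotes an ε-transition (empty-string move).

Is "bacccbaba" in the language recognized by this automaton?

Yes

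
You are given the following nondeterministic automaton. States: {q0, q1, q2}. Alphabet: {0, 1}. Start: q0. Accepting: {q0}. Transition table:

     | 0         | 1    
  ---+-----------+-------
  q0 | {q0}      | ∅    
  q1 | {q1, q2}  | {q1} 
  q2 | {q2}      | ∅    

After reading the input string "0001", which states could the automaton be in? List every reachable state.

∅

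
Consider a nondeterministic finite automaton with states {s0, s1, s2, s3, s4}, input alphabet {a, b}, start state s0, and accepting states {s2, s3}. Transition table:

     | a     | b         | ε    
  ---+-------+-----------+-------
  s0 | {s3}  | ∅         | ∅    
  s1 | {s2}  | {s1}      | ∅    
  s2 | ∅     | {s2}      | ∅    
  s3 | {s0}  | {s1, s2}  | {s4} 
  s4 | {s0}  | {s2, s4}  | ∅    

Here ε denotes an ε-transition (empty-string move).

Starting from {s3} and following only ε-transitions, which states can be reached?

{s3, s4}

Begin with {s3}.
ε-move s3 → s4; add s4.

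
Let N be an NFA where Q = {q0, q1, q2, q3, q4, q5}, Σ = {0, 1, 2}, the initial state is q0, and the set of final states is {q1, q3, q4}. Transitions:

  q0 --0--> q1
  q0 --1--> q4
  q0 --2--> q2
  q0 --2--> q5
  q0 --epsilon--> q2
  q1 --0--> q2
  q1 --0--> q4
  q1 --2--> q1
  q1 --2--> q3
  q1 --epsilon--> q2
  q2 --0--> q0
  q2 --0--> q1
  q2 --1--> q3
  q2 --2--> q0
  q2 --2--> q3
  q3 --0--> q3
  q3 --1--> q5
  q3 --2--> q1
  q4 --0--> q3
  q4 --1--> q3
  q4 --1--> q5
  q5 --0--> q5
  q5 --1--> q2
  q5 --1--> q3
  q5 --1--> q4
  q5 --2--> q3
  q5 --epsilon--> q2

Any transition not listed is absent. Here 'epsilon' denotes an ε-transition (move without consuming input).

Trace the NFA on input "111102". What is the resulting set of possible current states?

{q0, q1, q2, q3, q5}

Start: ε-closure({q0}) = {q0, q2}.
Read '1': q0→{q4}, q2→{q3}; now {q3, q4}.
Read '1': q3→{q5}, q4→{q3, q5}; union {q3, q5}; ε-closure = {q2, q3, q5}.
Read '1': q2→{q3}, q3→{q5}, q5→{q2, q3, q4}; now {q2, q3, q4, q5}.
Read '1': q2→{q3}, q3→{q5}, q4→{q3, q5}, q5→{q2, q3, q4}; now {q2, q3, q4, q5}.
Read '0': q2→{q0, q1}, q3→{q3}, q4→{q3}, q5→{q5}; union {q0, q1, q3, q5}; ε-closure = {q0, q1, q2, q3, q5}.
Read '2': q0→{q2, q5}, q1→{q1, q3}, q2→{q0, q3}, q3→{q1}, q5→{q3}; now {q0, q1, q2, q3, q5}.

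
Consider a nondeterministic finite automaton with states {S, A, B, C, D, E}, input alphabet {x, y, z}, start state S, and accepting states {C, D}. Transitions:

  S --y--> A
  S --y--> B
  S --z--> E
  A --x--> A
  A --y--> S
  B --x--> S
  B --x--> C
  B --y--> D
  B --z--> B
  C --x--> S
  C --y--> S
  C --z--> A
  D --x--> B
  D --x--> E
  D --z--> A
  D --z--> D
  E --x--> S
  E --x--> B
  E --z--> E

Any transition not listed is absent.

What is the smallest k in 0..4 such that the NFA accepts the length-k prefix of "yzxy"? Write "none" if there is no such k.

Start in {S}.
Read 'y': {S} → {A, B}.
Read 'z': {A, B} → {B}.
Read 'x': {B} → {S, C}.
None of the earlier sets intersect F, but {S, C} does.

3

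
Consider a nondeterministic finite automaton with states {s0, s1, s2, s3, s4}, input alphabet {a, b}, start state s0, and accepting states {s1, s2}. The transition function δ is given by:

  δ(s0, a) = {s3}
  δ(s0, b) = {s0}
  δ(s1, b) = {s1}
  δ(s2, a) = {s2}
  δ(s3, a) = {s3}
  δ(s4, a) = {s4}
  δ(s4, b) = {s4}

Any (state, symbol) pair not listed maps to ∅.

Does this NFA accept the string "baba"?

Start in {s0}.
Read 'b': {s0} → {s0}.
Read 'a': {s0} → {s3}.
Read 'b': {s3} → ∅.
The set is empty and remains empty for the remaining 1 symbol.
The final set ∅ contains no accepting state.

No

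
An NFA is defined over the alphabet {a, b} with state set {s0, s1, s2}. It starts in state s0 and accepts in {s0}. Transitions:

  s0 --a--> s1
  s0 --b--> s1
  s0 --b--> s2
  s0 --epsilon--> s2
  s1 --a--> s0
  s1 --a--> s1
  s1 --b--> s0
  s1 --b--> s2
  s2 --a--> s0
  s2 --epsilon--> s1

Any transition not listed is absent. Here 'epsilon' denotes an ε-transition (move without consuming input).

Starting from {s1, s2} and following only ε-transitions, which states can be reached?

{s1, s2}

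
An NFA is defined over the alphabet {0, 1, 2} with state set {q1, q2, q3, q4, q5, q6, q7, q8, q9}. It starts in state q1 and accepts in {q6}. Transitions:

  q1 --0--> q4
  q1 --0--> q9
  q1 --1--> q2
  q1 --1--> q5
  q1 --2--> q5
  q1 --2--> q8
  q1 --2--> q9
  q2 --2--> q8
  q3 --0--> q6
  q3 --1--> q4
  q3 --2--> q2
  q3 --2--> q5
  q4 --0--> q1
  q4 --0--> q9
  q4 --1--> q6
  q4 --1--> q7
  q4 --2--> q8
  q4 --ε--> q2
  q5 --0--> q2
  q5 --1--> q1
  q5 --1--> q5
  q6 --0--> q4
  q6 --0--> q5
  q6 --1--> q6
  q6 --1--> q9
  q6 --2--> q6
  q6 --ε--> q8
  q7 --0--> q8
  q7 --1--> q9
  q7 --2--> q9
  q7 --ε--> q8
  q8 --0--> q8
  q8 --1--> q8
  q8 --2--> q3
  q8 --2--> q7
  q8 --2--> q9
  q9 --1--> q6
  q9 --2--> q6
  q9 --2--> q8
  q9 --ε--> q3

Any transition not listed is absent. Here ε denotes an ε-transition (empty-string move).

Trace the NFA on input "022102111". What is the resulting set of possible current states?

{q1, q2, q3, q4, q5, q6, q7, q8, q9}

Start in {q1}.
Read '0': q1→{q4, q9}; union {q4, q9}; ε-closure = {q2, q3, q4, q9}.
Read '2': q2→{q8}, q3→{q2, q5}, q4→{q8}, q9→{q6, q8}; now {q2, q5, q6, q8}.
Read '2': q2→{q8}, q5→∅, q6→{q6}, q8→{q3, q7, q9}; now {q3, q6, q7, q8, q9}.
Read '1': q3→{q4}, q6→{q6, q9}, q7→{q9}, q8→{q8}, q9→{q6}; union {q4, q6, q8, q9}; ε-closure = {q2, q3, q4, q6, q8, q9}.
Read '0': q2→∅, q3→{q6}, q4→{q1, q9}, q6→{q4, q5}, q8→{q8}, q9→∅; union {q1, q4, q5, q6, q8, q9}; ε-closure = {q1, q2, q3, q4, q5, q6, q8, q9}.
Read '2': q1→{q5, q8, q9}, q2→{q8}, q3→{q2, q5}, q4→{q8}, q5→∅, q6→{q6}, q8→{q3, q7, q9}, q9→{q6, q8}; now {q2, q3, q5, q6, q7, q8, q9}.
Read '1': q2→∅, q3→{q4}, q5→{q1, q5}, q6→{q6, q9}, q7→{q9}, q8→{q8}, q9→{q6}; union {q1, q4, q5, q6, q8, q9}; ε-closure = {q1, q2, q3, q4, q5, q6, q8, q9}.
Read '1': q1→{q2, q5}, q2→∅, q3→{q4}, q4→{q6, q7}, q5→{q1, q5}, q6→{q6, q9}, q8→{q8}, q9→{q6}; union {q1, q2, q4, q5, q6, q7, q8, q9}; ε-closure = {q1, q2, q3, q4, q5, q6, q7, q8, q9}.
Read '1': q1→{q2, q5}, q2→∅, q3→{q4}, q4→{q6, q7}, q5→{q1, q5}, q6→{q6, q9}, q7→{q9}, q8→{q8}, q9→{q6}; union {q1, q2, q4, q5, q6, q7, q8, q9}; ε-closure = {q1, q2, q3, q4, q5, q6, q7, q8, q9}.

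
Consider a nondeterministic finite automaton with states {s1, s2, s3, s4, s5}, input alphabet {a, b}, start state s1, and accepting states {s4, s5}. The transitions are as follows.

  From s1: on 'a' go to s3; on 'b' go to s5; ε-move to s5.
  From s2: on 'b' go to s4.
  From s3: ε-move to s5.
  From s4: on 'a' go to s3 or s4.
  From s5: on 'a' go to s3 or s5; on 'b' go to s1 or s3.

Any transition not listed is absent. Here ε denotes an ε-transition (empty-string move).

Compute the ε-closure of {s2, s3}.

Begin with {s2, s3}.
ε-move s3 → s5; add s5.

{s2, s3, s5}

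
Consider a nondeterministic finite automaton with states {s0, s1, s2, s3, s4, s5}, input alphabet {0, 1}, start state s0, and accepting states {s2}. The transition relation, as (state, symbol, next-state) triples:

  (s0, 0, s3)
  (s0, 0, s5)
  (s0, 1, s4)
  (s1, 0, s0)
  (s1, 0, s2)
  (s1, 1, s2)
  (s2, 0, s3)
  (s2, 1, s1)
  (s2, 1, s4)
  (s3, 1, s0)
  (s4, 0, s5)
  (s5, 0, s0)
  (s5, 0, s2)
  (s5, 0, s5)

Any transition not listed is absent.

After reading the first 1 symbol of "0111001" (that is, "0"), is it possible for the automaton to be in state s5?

Yes

Start in {s0}.
Read '0': s0→{s3, s5}; now {s3, s5}.
State s5 is in {s3, s5}.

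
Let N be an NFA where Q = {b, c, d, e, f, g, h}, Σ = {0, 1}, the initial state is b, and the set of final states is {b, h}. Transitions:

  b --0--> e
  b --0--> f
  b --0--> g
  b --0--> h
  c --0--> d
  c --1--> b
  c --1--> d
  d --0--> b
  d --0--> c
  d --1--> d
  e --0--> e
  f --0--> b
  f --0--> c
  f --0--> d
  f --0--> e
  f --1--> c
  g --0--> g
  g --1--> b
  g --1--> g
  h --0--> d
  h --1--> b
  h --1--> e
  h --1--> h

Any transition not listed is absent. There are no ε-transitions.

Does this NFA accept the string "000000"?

Yes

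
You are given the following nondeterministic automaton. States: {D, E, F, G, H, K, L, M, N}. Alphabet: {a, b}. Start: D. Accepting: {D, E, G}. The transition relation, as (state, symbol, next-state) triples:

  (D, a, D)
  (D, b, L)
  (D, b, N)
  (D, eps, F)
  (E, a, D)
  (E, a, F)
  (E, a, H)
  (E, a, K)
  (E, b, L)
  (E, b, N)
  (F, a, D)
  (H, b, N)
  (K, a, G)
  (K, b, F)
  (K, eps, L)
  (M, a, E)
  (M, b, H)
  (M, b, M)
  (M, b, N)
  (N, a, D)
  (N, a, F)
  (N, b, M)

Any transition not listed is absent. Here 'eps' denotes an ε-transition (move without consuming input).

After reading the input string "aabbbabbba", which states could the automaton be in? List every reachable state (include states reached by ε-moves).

Start: ε-closure({D}) = {D, F}.
Read 'a': {D, F} → {D, F}.
Read 'a': {D, F} → {D, F}.
Read 'b': {D, F} → {L, N}.
Read 'b': {L, N} → {M}.
Read 'b': {M} → {H, M, N}.
Read 'a': {H, M, N} → {D, E, F}.
Read 'b': {D, E, F} → {L, N}.
Read 'b': {L, N} → {M}.
Read 'b': {M} → {H, M, N}.
Read 'a': {H, M, N} → {D, E, F}.

{D, E, F}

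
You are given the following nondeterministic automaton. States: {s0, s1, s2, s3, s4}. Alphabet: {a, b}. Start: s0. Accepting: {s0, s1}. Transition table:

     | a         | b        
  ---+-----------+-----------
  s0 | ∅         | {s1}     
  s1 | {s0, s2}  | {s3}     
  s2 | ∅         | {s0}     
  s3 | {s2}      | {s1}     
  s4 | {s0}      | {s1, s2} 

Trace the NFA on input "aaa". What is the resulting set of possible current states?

∅

Start in {s0}.
Read 'a': s0→∅; now ∅.
The set is empty and remains empty for the remaining 2 symbols.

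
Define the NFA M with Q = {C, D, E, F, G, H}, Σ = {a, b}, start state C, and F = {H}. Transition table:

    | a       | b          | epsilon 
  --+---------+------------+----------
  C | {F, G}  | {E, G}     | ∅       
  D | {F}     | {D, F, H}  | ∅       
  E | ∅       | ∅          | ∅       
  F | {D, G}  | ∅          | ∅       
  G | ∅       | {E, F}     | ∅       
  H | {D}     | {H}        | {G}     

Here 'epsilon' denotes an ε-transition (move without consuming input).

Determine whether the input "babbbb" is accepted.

No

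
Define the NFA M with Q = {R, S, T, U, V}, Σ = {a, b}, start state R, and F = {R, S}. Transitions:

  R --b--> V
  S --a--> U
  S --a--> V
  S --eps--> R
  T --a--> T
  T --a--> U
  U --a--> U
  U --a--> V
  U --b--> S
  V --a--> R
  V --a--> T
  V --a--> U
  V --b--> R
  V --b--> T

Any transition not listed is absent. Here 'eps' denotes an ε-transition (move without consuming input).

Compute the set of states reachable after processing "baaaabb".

{R, T, V}

Start in {R}.
Read 'b': R→{V}; now {V}.
Read 'a': V→{R, T, U}; now {R, T, U}.
Read 'a': R→∅, T→{T, U}, U→{U, V}; now {T, U, V}.
Read 'a': T→{T, U}, U→{U, V}, V→{R, T, U}; now {R, T, U, V}.
Read 'a': R→∅, T→{T, U}, U→{U, V}, V→{R, T, U}; now {R, T, U, V}.
Read 'b': R→{V}, T→∅, U→{S}, V→{R, T}; now {R, S, T, V}.
Read 'b': R→{V}, S→∅, T→∅, V→{R, T}; now {R, T, V}.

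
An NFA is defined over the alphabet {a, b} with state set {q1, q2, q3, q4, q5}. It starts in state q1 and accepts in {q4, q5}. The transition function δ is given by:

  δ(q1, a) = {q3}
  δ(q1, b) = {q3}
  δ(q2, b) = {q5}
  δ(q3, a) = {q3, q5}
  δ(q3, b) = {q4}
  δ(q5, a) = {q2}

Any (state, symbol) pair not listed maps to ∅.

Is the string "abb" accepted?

No

Start in {q1}.
Read 'a': q1→{q3}; now {q3}.
Read 'b': q3→{q4}; now {q4}.
Read 'b': q4→∅; now ∅.
The final set ∅ contains no accepting state.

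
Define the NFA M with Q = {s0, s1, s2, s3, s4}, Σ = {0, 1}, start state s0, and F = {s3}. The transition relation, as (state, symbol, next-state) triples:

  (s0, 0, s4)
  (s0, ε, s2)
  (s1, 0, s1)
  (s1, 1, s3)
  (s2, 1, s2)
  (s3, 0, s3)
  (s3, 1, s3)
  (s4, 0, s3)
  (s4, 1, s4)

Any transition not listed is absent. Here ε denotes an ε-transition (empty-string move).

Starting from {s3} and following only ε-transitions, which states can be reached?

Begin with {s3}.
No ε-moves leave this set, so the closure equals the set itself.

{s3}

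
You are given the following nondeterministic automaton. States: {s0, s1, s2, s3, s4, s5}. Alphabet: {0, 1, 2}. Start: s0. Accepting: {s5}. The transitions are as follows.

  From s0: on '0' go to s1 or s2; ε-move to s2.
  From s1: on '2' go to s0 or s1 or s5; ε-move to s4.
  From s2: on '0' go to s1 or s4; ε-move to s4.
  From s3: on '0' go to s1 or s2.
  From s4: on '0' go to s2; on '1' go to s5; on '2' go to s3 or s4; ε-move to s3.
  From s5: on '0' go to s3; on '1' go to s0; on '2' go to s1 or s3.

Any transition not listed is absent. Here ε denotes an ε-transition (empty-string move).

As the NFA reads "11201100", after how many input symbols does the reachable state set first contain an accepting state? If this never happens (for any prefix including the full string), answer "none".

1

Start: ε-closure({s0}) = {s0, s2, s3, s4}.
Read '1': {s0, s2, s3, s4} → {s5}.
None of the earlier sets intersect F, but {s5} does.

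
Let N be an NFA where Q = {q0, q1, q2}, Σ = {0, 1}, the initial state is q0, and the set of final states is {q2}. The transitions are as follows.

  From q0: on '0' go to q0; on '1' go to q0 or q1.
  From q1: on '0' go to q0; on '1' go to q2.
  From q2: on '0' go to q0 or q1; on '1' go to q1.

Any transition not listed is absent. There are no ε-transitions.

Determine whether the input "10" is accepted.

No

Start in {q0}.
Read '1': q0→{q0, q1}; now {q0, q1}.
Read '0': q0→{q0}, q1→{q0}; now {q0}.
The final set {q0} contains no accepting state.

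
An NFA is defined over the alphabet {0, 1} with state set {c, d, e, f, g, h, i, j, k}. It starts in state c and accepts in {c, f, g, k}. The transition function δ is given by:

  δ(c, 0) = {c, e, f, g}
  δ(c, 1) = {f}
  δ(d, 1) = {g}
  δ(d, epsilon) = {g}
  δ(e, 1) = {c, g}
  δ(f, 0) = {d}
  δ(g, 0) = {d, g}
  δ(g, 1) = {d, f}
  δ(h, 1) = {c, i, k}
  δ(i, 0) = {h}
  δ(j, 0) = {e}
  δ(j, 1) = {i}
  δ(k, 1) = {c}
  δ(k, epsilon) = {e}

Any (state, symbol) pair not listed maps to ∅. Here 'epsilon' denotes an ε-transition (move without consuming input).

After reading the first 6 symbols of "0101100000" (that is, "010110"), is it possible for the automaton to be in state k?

Start in {c}.
Read '0': {c} → {c, e, f, g}.
Read '1': {c, e, f, g} → {c, d, f, g}.
Read '0': {c, d, f, g} → {c, d, e, f, g}.
Read '1': {c, d, e, f, g} → {c, d, f, g}.
Read '1': {c, d, f, g} → {d, f, g}.
Read '0': {d, f, g} → {d, g}.
State k is not in {d, g}.

No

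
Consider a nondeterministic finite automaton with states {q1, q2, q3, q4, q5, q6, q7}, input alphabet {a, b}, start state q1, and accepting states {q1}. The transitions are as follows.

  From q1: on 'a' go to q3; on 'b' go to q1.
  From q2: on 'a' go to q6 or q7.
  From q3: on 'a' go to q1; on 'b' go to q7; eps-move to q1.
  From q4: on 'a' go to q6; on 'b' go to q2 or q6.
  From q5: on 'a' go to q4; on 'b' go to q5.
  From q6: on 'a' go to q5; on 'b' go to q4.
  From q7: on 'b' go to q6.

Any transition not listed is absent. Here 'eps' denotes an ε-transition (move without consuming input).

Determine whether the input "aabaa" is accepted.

Yes

Start in {q1}.
Read 'a': q1→{q3}; union {q3}; ε-closure = {q1, q3}.
Read 'a': q1→{q3}, q3→{q1}; now {q1, q3}.
Read 'b': q1→{q1}, q3→{q7}; now {q1, q7}.
Read 'a': q1→{q3}, q7→∅; union {q3}; ε-closure = {q1, q3}.
Read 'a': q1→{q3}, q3→{q1}; now {q1, q3}.
The final set {q1, q3} contains the accepting state q1.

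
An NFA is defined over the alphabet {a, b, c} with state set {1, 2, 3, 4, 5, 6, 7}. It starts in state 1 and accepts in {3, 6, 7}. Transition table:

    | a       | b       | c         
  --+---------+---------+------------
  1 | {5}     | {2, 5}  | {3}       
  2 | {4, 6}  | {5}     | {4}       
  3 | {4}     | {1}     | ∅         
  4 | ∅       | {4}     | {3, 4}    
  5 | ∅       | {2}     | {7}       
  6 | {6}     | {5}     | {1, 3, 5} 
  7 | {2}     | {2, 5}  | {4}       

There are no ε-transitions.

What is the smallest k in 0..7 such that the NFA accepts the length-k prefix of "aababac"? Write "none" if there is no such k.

none

Start in {1}.
Read 'a': {1} → {5}.
Read 'a': {5} → ∅.
The set is empty and remains empty for the remaining 5 symbols.
No reachable set along the way intersects F.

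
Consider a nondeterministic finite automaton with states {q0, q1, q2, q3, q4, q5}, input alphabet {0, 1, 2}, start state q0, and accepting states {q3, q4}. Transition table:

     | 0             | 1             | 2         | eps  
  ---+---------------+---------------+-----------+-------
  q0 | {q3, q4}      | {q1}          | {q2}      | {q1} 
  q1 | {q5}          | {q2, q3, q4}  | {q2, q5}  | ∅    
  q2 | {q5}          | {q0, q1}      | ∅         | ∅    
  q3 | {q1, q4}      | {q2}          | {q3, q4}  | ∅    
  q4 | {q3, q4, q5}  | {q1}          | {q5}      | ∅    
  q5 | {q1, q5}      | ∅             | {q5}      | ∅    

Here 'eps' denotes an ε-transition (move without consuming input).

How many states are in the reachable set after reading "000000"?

4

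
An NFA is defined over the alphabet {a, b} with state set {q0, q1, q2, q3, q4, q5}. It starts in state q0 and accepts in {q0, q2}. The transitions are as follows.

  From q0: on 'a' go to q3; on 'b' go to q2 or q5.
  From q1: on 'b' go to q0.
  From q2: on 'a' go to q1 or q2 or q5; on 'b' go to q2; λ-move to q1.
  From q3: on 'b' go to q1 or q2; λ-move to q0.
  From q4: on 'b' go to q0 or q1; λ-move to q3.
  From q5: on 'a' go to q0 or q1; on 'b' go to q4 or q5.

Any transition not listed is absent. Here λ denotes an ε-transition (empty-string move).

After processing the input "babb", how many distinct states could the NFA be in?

6

Start in {q0}.
Read 'b': {q0} → {q1, q2, q5}.
Read 'a': {q1, q2, q5} → {q0, q1, q2, q5}.
Read 'b': {q0, q1, q2, q5} → {q0, q1, q2, q3, q4, q5}.
Read 'b': {q0, q1, q2, q3, q4, q5} → {q0, q1, q2, q3, q4, q5}.
That set has 6 states.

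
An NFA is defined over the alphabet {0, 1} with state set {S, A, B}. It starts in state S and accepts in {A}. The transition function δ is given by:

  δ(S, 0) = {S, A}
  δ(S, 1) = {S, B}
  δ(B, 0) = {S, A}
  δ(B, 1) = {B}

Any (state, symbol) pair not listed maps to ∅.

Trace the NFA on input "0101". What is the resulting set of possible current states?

{S, B}

Start in {S}.
Read '0': S→{S, A}; now {S, A}.
Read '1': S→{S, B}, A→∅; now {S, B}.
Read '0': S→{S, A}, B→{S, A}; now {S, A}.
Read '1': S→{S, B}, A→∅; now {S, B}.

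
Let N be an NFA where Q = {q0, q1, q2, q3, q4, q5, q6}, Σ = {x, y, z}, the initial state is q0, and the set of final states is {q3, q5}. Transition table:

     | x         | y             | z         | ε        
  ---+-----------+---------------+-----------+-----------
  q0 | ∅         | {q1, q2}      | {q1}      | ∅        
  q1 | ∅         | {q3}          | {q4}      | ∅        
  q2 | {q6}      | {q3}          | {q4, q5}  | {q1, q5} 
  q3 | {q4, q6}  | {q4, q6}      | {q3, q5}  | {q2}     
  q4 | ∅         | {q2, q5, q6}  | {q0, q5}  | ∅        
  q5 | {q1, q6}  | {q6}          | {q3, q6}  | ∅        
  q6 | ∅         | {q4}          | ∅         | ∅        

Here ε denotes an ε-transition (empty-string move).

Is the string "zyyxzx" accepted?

No

Start in {q0}.
Read 'z': {q0} → {q1}.
Read 'y': {q1} → {q1, q2, q3, q5}.
Read 'y': {q1, q2, q3, q5} → {q1, q2, q3, q4, q5, q6}.
Read 'x': {q1, q2, q3, q4, q5, q6} → {q1, q4, q6}.
Read 'z': {q1, q4, q6} → {q0, q4, q5}.
Read 'x': {q0, q4, q5} → {q1, q6}.
The final set {q1, q6} contains no accepting state.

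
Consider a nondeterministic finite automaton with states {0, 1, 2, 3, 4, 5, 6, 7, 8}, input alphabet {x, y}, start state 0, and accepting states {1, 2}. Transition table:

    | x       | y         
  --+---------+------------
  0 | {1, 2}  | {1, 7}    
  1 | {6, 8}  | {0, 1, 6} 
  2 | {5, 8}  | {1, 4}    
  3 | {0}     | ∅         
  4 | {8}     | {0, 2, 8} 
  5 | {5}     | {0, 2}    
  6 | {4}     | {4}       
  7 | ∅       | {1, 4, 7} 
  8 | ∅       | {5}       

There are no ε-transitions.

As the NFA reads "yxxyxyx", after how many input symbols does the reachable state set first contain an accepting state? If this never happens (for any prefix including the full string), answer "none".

Start in {0}.
Read 'y': 0→{1, 7}; now {1, 7}.
None of the earlier sets intersect F, but {1, 7} does.

1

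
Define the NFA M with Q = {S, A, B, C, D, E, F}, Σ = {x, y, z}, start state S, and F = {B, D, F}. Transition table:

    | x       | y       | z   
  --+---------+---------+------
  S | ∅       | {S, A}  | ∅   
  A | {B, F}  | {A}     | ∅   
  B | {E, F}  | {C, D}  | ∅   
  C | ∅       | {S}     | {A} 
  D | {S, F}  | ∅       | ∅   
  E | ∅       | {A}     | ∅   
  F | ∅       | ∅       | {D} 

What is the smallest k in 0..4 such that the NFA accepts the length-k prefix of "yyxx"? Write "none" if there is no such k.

Start in {S}.
Read 'y': S→{S, A}; now {S, A}.
Read 'y': S→{S, A}, A→{A}; now {S, A}.
Read 'x': S→∅, A→{B, F}; now {B, F}.
None of the earlier sets intersect F, but {B, F} does.

3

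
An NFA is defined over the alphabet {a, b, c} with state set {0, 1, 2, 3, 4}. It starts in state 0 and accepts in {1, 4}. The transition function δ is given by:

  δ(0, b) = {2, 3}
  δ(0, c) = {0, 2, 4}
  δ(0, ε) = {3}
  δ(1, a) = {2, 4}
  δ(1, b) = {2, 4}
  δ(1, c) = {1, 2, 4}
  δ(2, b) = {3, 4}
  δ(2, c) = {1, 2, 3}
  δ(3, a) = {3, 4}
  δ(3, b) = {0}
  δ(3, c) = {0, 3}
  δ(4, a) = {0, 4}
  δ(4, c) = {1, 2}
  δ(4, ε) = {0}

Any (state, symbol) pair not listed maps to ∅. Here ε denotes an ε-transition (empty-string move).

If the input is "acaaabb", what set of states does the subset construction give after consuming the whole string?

Start: ε-closure({0}) = {0, 3}.
Read 'a': 0→∅, 3→{3, 4}; union {3, 4}; ε-closure = {0, 3, 4}.
Read 'c': 0→{0, 2, 4}, 3→{0, 3}, 4→{1, 2}; now {0, 1, 2, 3, 4}.
Read 'a': 0→∅, 1→{2, 4}, 2→∅, 3→{3, 4}, 4→{0, 4}; now {0, 2, 3, 4}.
Read 'a': 0→∅, 2→∅, 3→{3, 4}, 4→{0, 4}; now {0, 3, 4}.
Read 'a': 0→∅, 3→{3, 4}, 4→{0, 4}; now {0, 3, 4}.
Read 'b': 0→{2, 3}, 3→{0}, 4→∅; now {0, 2, 3}.
Read 'b': 0→{2, 3}, 2→{3, 4}, 3→{0}; now {0, 2, 3, 4}.

{0, 2, 3, 4}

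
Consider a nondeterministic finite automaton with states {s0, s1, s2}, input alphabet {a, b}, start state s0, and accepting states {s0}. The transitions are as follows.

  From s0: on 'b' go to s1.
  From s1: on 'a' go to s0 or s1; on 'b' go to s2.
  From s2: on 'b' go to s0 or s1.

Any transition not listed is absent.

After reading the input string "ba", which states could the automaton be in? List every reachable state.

Start in {s0}.
Read 'b': {s0} → {s1}.
Read 'a': {s1} → {s0, s1}.

{s0, s1}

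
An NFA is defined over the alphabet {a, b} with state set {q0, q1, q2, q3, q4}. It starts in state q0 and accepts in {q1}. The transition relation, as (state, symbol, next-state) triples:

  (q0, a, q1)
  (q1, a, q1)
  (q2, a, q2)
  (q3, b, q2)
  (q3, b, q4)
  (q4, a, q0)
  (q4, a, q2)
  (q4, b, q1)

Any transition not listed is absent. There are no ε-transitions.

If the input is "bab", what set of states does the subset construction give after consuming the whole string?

∅

Start in {q0}.
Read 'b': q0→∅; now ∅.
The set is empty and remains empty for the remaining 2 symbols.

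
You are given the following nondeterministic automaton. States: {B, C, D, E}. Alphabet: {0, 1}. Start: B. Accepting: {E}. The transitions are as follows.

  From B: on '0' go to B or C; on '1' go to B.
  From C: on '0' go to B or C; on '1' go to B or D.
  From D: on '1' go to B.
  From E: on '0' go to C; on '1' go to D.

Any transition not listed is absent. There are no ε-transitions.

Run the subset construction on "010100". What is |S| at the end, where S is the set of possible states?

2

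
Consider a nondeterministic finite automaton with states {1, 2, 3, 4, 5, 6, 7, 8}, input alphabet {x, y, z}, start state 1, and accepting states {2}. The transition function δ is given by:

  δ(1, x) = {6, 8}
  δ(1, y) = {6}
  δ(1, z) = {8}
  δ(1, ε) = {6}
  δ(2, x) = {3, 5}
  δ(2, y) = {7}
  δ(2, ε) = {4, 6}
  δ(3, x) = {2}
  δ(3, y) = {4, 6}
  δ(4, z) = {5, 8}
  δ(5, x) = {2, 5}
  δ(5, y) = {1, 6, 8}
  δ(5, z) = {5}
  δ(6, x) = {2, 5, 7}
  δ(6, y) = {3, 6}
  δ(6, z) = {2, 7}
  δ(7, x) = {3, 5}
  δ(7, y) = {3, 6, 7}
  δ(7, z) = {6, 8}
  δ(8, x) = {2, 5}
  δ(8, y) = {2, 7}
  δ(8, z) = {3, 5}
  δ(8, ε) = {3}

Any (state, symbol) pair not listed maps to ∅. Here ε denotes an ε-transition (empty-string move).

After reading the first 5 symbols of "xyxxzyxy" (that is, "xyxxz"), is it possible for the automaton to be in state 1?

No

Start: ε-closure({1}) = {1, 6}.
Read 'x': 1→{6, 8}, 6→{2, 5, 7}; union {2, 5, 6, 7, 8}; ε-closure = {2, 3, 4, 5, 6, 7, 8}.
Read 'y': 2→{7}, 3→{4, 6}, 4→∅, 5→{1, 6, 8}, 6→{3, 6}, 7→{3, 6, 7}, 8→{2, 7}; now {1, 2, 3, 4, 6, 7, 8}.
Read 'x': 1→{6, 8}, 2→{3, 5}, 3→{2}, 4→∅, 6→{2, 5, 7}, 7→{3, 5}, 8→{2, 5}; union {2, 3, 5, 6, 7, 8}; ε-closure = {2, 3, 4, 5, 6, 7, 8}.
Read 'x': 2→{3, 5}, 3→{2}, 4→∅, 5→{2, 5}, 6→{2, 5, 7}, 7→{3, 5}, 8→{2, 5}; union {2, 3, 5, 7}; ε-closure = {2, 3, 4, 5, 6, 7}.
Read 'z': 2→∅, 3→∅, 4→{5, 8}, 5→{5}, 6→{2, 7}, 7→{6, 8}; union {2, 5, 6, 7, 8}; ε-closure = {2, 3, 4, 5, 6, 7, 8}.
State 1 is not in {2, 3, 4, 5, 6, 7, 8}.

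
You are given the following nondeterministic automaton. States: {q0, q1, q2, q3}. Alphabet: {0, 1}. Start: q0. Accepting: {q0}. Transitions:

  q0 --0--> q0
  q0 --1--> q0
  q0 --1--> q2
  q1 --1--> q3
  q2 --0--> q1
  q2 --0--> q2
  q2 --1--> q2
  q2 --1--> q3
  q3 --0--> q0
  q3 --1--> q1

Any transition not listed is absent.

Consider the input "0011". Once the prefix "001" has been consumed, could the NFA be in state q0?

Start in {q0}.
Read '0': {q0} → {q0}.
Read '0': {q0} → {q0}.
Read '1': {q0} → {q0, q2}.
State q0 is in {q0, q2}.

Yes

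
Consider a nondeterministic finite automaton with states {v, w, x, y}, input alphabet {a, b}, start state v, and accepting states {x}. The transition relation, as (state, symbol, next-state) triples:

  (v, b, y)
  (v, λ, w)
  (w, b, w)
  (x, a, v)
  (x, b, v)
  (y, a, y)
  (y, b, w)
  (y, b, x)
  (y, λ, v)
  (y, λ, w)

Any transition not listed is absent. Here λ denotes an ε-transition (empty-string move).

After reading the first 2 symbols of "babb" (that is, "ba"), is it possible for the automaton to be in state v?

Yes

Start: ε-closure({v}) = {v, w}.
Read 'b': {v, w} → {v, w, y}.
Read 'a': {v, w, y} → {v, w, y}.
State v is in {v, w, y}.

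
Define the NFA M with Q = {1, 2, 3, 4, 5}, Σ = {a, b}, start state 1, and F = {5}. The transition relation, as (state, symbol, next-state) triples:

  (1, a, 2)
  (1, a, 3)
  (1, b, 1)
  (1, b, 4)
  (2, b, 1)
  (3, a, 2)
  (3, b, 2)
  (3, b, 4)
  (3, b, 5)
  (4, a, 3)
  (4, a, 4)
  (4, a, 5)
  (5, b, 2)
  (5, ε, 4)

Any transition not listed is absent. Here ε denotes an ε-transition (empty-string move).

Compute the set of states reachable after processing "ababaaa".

Start in {1}.
Read 'a': 1→{2, 3}; now {2, 3}.
Read 'b': 2→{1}, 3→{2, 4, 5}; now {1, 2, 4, 5}.
Read 'a': 1→{2, 3}, 2→∅, 4→{3, 4, 5}, 5→∅; now {2, 3, 4, 5}.
Read 'b': 2→{1}, 3→{2, 4, 5}, 4→∅, 5→{2}; now {1, 2, 4, 5}.
Read 'a': 1→{2, 3}, 2→∅, 4→{3, 4, 5}, 5→∅; now {2, 3, 4, 5}.
Read 'a': 2→∅, 3→{2}, 4→{3, 4, 5}, 5→∅; now {2, 3, 4, 5}.
Read 'a': 2→∅, 3→{2}, 4→{3, 4, 5}, 5→∅; now {2, 3, 4, 5}.

{2, 3, 4, 5}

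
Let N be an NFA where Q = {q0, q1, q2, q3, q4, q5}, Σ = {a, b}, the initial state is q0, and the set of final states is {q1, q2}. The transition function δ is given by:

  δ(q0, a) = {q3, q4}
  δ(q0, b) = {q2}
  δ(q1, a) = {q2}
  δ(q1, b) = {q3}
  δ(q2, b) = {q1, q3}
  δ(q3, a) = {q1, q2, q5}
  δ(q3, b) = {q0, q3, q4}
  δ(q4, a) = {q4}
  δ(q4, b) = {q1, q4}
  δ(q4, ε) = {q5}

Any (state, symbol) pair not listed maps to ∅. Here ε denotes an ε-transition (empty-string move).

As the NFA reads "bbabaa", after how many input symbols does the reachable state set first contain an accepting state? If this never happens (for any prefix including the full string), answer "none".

1

Start in {q0}.
Read 'b': q0→{q2}; now {q2}.
None of the earlier sets intersect F, but {q2} does.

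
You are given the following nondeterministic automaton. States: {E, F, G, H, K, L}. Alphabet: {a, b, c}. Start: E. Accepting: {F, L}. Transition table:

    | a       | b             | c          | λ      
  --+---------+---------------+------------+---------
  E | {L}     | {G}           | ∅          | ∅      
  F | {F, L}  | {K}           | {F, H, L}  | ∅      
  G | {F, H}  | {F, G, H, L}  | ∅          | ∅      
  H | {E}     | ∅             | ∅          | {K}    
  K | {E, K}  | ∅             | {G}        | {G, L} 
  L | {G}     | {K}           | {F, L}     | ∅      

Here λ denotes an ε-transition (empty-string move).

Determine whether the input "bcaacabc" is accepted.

No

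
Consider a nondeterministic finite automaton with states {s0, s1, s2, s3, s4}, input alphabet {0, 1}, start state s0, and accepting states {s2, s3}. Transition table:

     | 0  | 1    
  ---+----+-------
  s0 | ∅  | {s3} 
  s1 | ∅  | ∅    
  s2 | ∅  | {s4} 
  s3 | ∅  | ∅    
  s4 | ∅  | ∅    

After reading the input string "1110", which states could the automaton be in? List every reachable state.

∅

Start in {s0}.
Read '1': {s0} → {s3}.
Read '1': {s3} → ∅.
The set is empty and remains empty for the remaining 2 symbols.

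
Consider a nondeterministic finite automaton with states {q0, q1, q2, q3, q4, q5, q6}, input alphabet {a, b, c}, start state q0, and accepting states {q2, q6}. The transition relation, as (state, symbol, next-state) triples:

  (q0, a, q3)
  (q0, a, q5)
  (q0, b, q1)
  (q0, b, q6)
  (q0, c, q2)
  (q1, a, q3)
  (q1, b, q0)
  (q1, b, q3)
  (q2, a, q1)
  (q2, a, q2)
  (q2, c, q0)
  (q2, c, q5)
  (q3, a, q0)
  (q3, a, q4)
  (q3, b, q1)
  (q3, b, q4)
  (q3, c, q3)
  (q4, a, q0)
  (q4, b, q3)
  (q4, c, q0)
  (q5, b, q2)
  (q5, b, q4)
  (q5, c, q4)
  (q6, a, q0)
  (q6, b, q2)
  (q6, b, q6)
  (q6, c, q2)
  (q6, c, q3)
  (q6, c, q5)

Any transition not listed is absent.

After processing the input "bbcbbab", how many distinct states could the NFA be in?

6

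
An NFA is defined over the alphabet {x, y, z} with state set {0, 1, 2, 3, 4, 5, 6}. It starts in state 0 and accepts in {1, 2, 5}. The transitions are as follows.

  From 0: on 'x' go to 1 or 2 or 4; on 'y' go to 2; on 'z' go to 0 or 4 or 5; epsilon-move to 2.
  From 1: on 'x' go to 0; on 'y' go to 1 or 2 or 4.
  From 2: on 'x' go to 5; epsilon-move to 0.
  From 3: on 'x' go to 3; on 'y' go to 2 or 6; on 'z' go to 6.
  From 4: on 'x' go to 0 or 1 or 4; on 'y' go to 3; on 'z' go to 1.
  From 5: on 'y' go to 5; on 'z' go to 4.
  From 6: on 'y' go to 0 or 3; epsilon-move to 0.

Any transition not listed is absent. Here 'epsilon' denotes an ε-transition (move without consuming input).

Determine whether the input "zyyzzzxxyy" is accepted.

Start: ε-closure({0}) = {0, 2}.
Read 'z': 0→{0, 4, 5}, 2→∅; union {0, 4, 5}; ε-closure = {0, 2, 4, 5}.
Read 'y': 0→{2}, 2→∅, 4→{3}, 5→{5}; union {2, 3, 5}; ε-closure = {0, 2, 3, 5}.
Read 'y': 0→{2}, 2→∅, 3→{2, 6}, 5→{5}; union {2, 5, 6}; ε-closure = {0, 2, 5, 6}.
Read 'z': 0→{0, 4, 5}, 2→∅, 5→{4}, 6→∅; union {0, 4, 5}; ε-closure = {0, 2, 4, 5}.
Read 'z': 0→{0, 4, 5}, 2→∅, 4→{1}, 5→{4}; union {0, 1, 4, 5}; ε-closure = {0, 1, 2, 4, 5}.
Read 'z': 0→{0, 4, 5}, 1→∅, 2→∅, 4→{1}, 5→{4}; union {0, 1, 4, 5}; ε-closure = {0, 1, 2, 4, 5}.
Read 'x': 0→{1, 2, 4}, 1→{0}, 2→{5}, 4→{0, 1, 4}, 5→∅; now {0, 1, 2, 4, 5}.
Read 'x': 0→{1, 2, 4}, 1→{0}, 2→{5}, 4→{0, 1, 4}, 5→∅; now {0, 1, 2, 4, 5}.
Read 'y': 0→{2}, 1→{1, 2, 4}, 2→∅, 4→{3}, 5→{5}; union {1, 2, 3, 4, 5}; ε-closure = {0, 1, 2, 3, 4, 5}.
Read 'y': 0→{2}, 1→{1, 2, 4}, 2→∅, 3→{2, 6}, 4→{3}, 5→{5}; union {1, 2, 3, 4, 5, 6}; ε-closure = {0, 1, 2, 3, 4, 5, 6}.
The final set {0, 1, 2, 3, 4, 5, 6} contains the accepting states 1, 2, 5.

Yes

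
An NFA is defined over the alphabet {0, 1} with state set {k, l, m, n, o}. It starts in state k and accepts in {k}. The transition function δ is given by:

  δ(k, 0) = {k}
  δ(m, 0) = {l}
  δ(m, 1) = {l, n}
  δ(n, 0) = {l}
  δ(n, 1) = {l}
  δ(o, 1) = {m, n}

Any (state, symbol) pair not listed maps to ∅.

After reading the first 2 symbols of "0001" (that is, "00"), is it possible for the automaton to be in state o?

Start in {k}.
Read '0': k→{k}; now {k}.
Read '0': k→{k}; now {k}.
State o is not in {k}.

No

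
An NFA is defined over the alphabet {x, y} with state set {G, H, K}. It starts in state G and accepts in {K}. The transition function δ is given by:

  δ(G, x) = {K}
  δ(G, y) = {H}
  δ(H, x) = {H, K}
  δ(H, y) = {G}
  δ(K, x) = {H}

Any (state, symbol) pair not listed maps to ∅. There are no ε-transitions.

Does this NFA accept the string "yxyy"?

No

Start in {G}.
Read 'y': G→{H}; now {H}.
Read 'x': H→{H, K}; now {H, K}.
Read 'y': H→{G}, K→∅; now {G}.
Read 'y': G→{H}; now {H}.
The final set {H} contains no accepting state.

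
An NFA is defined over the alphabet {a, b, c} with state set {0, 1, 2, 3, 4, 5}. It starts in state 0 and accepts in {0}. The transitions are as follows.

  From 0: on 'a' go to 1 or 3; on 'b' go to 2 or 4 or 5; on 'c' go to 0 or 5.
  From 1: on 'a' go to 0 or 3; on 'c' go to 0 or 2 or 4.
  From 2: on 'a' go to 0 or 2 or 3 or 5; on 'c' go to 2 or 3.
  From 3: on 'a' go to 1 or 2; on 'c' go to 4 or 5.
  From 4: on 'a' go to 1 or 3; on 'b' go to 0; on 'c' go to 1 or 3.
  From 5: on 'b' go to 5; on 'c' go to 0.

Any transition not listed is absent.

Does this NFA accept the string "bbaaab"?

Start in {0}.
Read 'b': {0} → {2, 4, 5}.
Read 'b': {2, 4, 5} → {0, 5}.
Read 'a': {0, 5} → {1, 3}.
Read 'a': {1, 3} → {0, 1, 2, 3}.
Read 'a': {0, 1, 2, 3} → {0, 1, 2, 3, 5}.
Read 'b': {0, 1, 2, 3, 5} → {2, 4, 5}.
The final set {2, 4, 5} contains no accepting state.

No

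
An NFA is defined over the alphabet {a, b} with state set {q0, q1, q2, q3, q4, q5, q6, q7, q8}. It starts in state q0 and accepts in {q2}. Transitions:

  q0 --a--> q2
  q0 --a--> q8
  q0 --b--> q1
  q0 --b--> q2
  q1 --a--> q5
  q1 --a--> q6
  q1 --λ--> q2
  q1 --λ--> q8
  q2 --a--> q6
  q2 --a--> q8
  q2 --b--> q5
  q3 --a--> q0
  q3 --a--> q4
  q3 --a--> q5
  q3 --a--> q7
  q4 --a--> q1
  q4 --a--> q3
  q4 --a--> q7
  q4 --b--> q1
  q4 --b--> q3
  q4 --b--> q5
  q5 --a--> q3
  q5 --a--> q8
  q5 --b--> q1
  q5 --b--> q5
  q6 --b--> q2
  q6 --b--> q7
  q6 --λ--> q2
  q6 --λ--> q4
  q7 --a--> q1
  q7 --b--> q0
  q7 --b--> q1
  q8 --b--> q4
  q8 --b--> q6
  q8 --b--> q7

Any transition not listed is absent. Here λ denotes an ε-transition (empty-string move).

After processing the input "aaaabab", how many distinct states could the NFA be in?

9

Start in {q0}.
Read 'a': q0→{q2, q8}; now {q2, q8}.
Read 'a': q2→{q6, q8}, q8→∅; union {q6, q8}; ε-closure = {q2, q4, q6, q8}.
Read 'a': q2→{q6, q8}, q4→{q1, q3, q7}, q6→∅, q8→∅; union {q1, q3, q6, q7, q8}; ε-closure = {q1, q2, q3, q4, q6, q7, q8}.
Read 'a': q1→{q5, q6}, q2→{q6, q8}, q3→{q0, q4, q5, q7}, q4→{q1, q3, q7}, q6→∅, q7→{q1}, q8→∅; union {q0, q1, q3, q4, q5, q6, q7, q8}; ε-closure = {q0, q1, q2, q3, q4, q5, q6, q7, q8}.
Read 'b': q0→{q1, q2}, q1→∅, q2→{q5}, q3→∅, q4→{q1, q3, q5}, q5→{q1, q5}, q6→{q2, q7}, q7→{q0, q1}, q8→{q4, q6, q7}; union {q0, q1, q2, q3, q4, q5, q6, q7}; ε-closure = {q0, q1, q2, q3, q4, q5, q6, q7, q8}.
Read 'a': q0→{q2, q8}, q1→{q5, q6}, q2→{q6, q8}, q3→{q0, q4, q5, q7}, q4→{q1, q3, q7}, q5→{q3, q8}, q6→∅, q7→{q1}, q8→∅; now {q0, q1, q2, q3, q4, q5, q6, q7, q8}.
Read 'b': q0→{q1, q2}, q1→∅, q2→{q5}, q3→∅, q4→{q1, q3, q5}, q5→{q1, q5}, q6→{q2, q7}, q7→{q0, q1}, q8→{q4, q6, q7}; union {q0, q1, q2, q3, q4, q5, q6, q7}; ε-closure = {q0, q1, q2, q3, q4, q5, q6, q7, q8}.
That set has 9 states.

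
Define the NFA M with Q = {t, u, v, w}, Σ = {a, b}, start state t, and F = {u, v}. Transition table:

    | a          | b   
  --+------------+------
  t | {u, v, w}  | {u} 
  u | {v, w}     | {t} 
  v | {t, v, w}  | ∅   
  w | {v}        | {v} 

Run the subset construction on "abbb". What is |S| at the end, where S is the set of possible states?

Start in {t}.
Read 'a': t→{u, v, w}; now {u, v, w}.
Read 'b': u→{t}, v→∅, w→{v}; now {t, v}.
Read 'b': t→{u}, v→∅; now {u}.
Read 'b': u→{t}; now {t}.
That set has 1 state.

1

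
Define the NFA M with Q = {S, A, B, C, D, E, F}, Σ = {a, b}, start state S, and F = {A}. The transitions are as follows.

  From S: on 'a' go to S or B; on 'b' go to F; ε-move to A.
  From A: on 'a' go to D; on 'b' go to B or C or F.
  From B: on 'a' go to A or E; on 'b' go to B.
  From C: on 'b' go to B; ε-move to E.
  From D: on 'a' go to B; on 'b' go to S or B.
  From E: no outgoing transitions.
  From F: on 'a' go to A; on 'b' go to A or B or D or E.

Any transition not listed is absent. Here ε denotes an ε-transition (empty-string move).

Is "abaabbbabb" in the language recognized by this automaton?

Yes

Start: ε-closure({S}) = {S, A}.
Read 'a': S→{S, B}, A→{D}; union {S, B, D}; ε-closure = {S, A, B, D}.
Read 'b': S→{F}, A→{B, C, F}, B→{B}, D→{S, B}; union {S, B, C, F}; ε-closure = {S, A, B, C, E, F}.
Read 'a': S→{S, B}, A→{D}, B→{A, E}, C→∅, E→∅, F→{A}; now {S, A, B, D, E}.
Read 'a': S→{S, B}, A→{D}, B→{A, E}, D→{B}, E→∅; now {S, A, B, D, E}.
Read 'b': S→{F}, A→{B, C, F}, B→{B}, D→{S, B}, E→∅; union {S, B, C, F}; ε-closure = {S, A, B, C, E, F}.
Read 'b': S→{F}, A→{B, C, F}, B→{B}, C→{B}, E→∅, F→{A, B, D, E}; now {A, B, C, D, E, F}.
Read 'b': A→{B, C, F}, B→{B}, C→{B}, D→{S, B}, E→∅, F→{A, B, D, E}; now {S, A, B, C, D, E, F}.
Read 'a': S→{S, B}, A→{D}, B→{A, E}, C→∅, D→{B}, E→∅, F→{A}; now {S, A, B, D, E}.
Read 'b': S→{F}, A→{B, C, F}, B→{B}, D→{S, B}, E→∅; union {S, B, C, F}; ε-closure = {S, A, B, C, E, F}.
Read 'b': S→{F}, A→{B, C, F}, B→{B}, C→{B}, E→∅, F→{A, B, D, E}; now {A, B, C, D, E, F}.
The final set {A, B, C, D, E, F} contains the accepting state A.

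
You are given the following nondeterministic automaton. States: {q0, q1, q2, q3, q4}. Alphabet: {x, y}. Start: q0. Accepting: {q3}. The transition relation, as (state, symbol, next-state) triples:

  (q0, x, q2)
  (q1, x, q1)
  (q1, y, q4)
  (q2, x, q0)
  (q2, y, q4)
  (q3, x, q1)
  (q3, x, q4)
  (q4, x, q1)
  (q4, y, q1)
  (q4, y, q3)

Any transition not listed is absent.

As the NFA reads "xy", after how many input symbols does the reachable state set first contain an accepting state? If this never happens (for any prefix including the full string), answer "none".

none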